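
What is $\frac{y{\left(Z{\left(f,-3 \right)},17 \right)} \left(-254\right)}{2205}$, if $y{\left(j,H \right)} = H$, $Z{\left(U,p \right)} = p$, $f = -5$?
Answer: $- \frac{4318}{2205} \approx -1.9583$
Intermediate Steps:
$\frac{y{\left(Z{\left(f,-3 \right)},17 \right)} \left(-254\right)}{2205} = \frac{17 \left(-254\right)}{2205} = \left(-4318\right) \frac{1}{2205} = - \frac{4318}{2205}$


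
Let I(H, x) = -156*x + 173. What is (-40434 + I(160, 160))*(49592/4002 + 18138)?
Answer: -81681282566/69 ≈ -1.1838e+9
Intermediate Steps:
I(H, x) = 173 - 156*x
(-40434 + I(160, 160))*(49592/4002 + 18138) = (-40434 + (173 - 156*160))*(49592/4002 + 18138) = (-40434 + (173 - 24960))*(49592*(1/4002) + 18138) = (-40434 - 24787)*(24796/2001 + 18138) = -65221*36318934/2001 = -81681282566/69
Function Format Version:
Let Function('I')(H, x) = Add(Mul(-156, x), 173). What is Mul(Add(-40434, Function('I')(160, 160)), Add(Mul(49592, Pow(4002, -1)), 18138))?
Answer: Rational(-81681282566, 69) ≈ -1.1838e+9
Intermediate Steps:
Function('I')(H, x) = Add(173, Mul(-156, x))
Mul(Add(-40434, Function('I')(160, 160)), Add(Mul(49592, Pow(4002, -1)), 18138)) = Mul(Add(-40434, Add(173, Mul(-156, 160))), Add(Mul(49592, Pow(4002, -1)), 18138)) = Mul(Add(-40434, Add(173, -24960)), Add(Mul(49592, Rational(1, 4002)), 18138)) = Mul(Add(-40434, -24787), Add(Rational(24796, 2001), 18138)) = Mul(-65221, Rational(36318934, 2001)) = Rational(-81681282566, 69)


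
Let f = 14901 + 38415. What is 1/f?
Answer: 1/53316 ≈ 1.8756e-5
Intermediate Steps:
f = 53316
1/f = 1/53316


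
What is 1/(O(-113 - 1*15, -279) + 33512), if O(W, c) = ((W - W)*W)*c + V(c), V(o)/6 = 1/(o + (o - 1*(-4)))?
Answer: 277/9282821 ≈ 2.9840e-5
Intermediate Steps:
V(o) = 6/(4 + 2*o) (V(o) = 6/(o + (o - 1*(-4))) = 6/(o + (o + 4)) = 6/(o + (4 + o)) = 6/(4 + 2*o))
O(W, c) = 3/(2 + c) (O(W, c) = ((W - W)*W)*c + 3/(2 + c) = (0*W)*c + 3/(2 + c) = 0*c + 3/(2 + c) = 0 + 3/(2 + c) = 3/(2 + c))
1/(O(-113 - 1*15, -279) + 33512) = 1/(3/(2 - 279) + 33512) = 1/(3/(-277) + 33512) = 1/(3*(-1/277) + 33512) = 1/(-3/277 + 33512) = 1/(9282821/277) = 277/9282821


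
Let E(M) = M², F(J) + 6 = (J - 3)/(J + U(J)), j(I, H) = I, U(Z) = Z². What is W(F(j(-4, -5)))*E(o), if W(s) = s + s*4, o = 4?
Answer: -1580/3 ≈ -526.67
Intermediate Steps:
F(J) = -6 + (-3 + J)/(J + J²) (F(J) = -6 + (J - 3)/(J + J²) = -6 + (-3 + J)/(J + J²))
W(s) = 5*s (W(s) = s + 4*s = 5*s)
W(F(j(-4, -5)))*E(o) = (5*((-3 - 6*(-4)² - 5*(-4))/((-4)*(1 - 4))))*4² = (5*(-¼*(-3 - 6*16 + 20)/(-3)))*16 = (5*(-¼*(-⅓)*(-3 - 96 + 20)))*16 = (5*(-¼*(-⅓)*(-79)))*16 = (5*(-79/12))*16 = -395/12*16 = -1580/3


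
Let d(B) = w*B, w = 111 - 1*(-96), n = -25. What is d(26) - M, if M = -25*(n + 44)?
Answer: 5857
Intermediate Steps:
w = 207 (w = 111 + 96 = 207)
d(B) = 207*B
M = -475 (M = -25*(-25 + 44) = -25*19 = -475)
d(26) - M = 207*26 - 1*(-475) = 5382 + 475 = 5857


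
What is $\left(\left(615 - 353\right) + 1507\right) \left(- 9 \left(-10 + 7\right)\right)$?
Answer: $47763$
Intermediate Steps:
$\left(\left(615 - 353\right) + 1507\right) \left(- 9 \left(-10 + 7\right)\right) = \left(262 + 1507\right) \left(\left(-9\right) \left(-3\right)\right) = 1769 \cdot 27 = 47763$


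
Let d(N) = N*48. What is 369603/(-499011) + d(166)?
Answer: 1325250015/166337 ≈ 7967.3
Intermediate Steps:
d(N) = 48*N
369603/(-499011) + d(166) = 369603/(-499011) + 48*166 = 369603*(-1/499011) + 7968 = -123201/166337 + 7968 = 1325250015/166337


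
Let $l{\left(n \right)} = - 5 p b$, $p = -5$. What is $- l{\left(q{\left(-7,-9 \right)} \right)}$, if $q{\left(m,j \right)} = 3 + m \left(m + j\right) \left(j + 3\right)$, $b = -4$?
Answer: $100$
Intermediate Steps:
$q{\left(m,j \right)} = 3 + m \left(3 + j\right) \left(j + m\right)$ ($q{\left(m,j \right)} = 3 + m \left(j + m\right) \left(3 + j\right) = 3 + m \left(3 + j\right) \left(j + m\right)$)
$l{\left(n \right)} = -100$ ($l{\left(n \right)} = \left(-5\right) \left(-5\right) \left(-4\right) = 25 \left(-4\right) = -100$)
$- l{\left(q{\left(-7,-9 \right)} \right)} = \left(-1\right) \left(-100\right) = 100$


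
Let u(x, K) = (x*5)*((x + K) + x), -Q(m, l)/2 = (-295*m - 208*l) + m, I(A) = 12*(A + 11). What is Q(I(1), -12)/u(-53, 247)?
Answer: -5312/2491 ≈ -2.1325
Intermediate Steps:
I(A) = 132 + 12*A (I(A) = 12*(11 + A) = 132 + 12*A)
Q(m, l) = 416*l + 588*m (Q(m, l) = -2*((-295*m - 208*l) + m) = -2*(-294*m - 208*l) = 416*l + 588*m)
u(x, K) = 5*x*(K + 2*x) (u(x, K) = (5*x)*((K + x) + x) = (5*x)*(K + 2*x) = 5*x*(K + 2*x))
Q(I(1), -12)/u(-53, 247) = (416*(-12) + 588*(132 + 12*1))/((5*(-53)*(247 + 2*(-53)))) = (-4992 + 588*(132 + 12))/((5*(-53)*(247 - 106))) = (-4992 + 588*144)/((5*(-53)*141)) = (-4992 + 84672)/(-37365) = 79680*(-1/37365) = -5312/2491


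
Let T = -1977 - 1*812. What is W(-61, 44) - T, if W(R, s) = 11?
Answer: 2800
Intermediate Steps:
T = -2789 (T = -1977 - 812 = -2789)
W(-61, 44) - T = 11 - 1*(-2789) = 11 + 2789 = 2800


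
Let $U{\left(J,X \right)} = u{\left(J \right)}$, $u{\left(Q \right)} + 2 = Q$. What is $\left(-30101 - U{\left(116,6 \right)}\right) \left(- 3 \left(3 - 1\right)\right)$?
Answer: $181290$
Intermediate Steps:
$u{\left(Q \right)} = -2 + Q$
$U{\left(J,X \right)} = -2 + J$
$\left(-30101 - U{\left(116,6 \right)}\right) \left(- 3 \left(3 - 1\right)\right) = \left(-30101 - \left(-2 + 116\right)\right) \left(- 3 \left(3 - 1\right)\right) = \left(-30101 - 114\right) \left(\left(-3\right) 2\right) = \left(-30101 - 114\right) \left(-6\right) = \left(-30215\right) \left(-6\right) = 181290$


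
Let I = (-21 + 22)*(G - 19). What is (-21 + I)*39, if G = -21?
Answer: -2379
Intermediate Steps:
I = -40 (I = (-21 + 22)*(-21 - 19) = 1*(-40) = -40)
(-21 + I)*39 = (-21 - 40)*39 = -61*39 = -2379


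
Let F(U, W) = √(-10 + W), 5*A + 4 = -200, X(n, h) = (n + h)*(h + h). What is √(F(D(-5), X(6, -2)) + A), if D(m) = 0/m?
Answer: √(-1020 + 25*I*√26)/5 ≈ 0.39837 + 6.3999*I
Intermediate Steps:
X(n, h) = 2*h*(h + n) (X(n, h) = (h + n)*(2*h) = 2*h*(h + n))
A = -204/5 (A = -⅘ + (⅕)*(-200) = -⅘ - 40 = -204/5 ≈ -40.800)
D(m) = 0
√(F(D(-5), X(6, -2)) + A) = √(√(-10 + 2*(-2)*(-2 + 6)) - 204/5) = √(√(-10 + 2*(-2)*4) - 204/5) = √(√(-10 - 16) - 204/5) = √(√(-26) - 204/5) = √(I*√26 - 204/5) = √(-204/5 + I*√26)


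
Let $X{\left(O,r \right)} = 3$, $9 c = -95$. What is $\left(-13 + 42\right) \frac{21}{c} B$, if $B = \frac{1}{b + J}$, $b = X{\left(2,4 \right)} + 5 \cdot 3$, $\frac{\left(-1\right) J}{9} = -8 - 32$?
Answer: $- \frac{29}{190} \approx -0.15263$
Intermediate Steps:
$c = - \frac{95}{9}$ ($c = \frac{1}{9} \left(-95\right) = - \frac{95}{9} \approx -10.556$)
$J = 360$ ($J = - 9 \left(-8 - 32\right) = \left(-9\right) \left(-40\right) = 360$)
$b = 18$ ($b = 3 + 5 \cdot 3 = 3 + 15 = 18$)
$B = \frac{1}{378}$ ($B = \frac{1}{18 + 360} = \frac{1}{378} \approx 0.0026455$)
$\left(-13 + 42\right) \frac{21}{c} B = \left(-13 + 42\right) \frac{21}{- \frac{95}{9}} \cdot \frac{1}{378} = 29 \cdot 21 \left(- \frac{9}{95}\right) \frac{1}{378} = 29 \left(- \frac{189}{95}\right) \frac{1}{378} = \left(- \frac{5481}{95}\right) \frac{1}{378} = - \frac{29}{190}$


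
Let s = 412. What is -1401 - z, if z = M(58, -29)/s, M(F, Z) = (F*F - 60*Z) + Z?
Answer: -582287/412 ≈ -1413.3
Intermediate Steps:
M(F, Z) = F² - 59*Z (M(F, Z) = (F² - 60*Z) + Z = F² - 59*Z)
z = 5075/412 (z = (58² - 59*(-29))/412 = (3364 + 1711)*(1/412) = 5075*(1/412) = 5075/412 ≈ 12.318)
-1401 - z = -1401 - 1*5075/412 = -1401 - 5075/412 = -582287/412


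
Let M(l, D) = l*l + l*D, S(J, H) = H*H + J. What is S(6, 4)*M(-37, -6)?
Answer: 35002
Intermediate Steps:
S(J, H) = J + H**2 (S(J, H) = H**2 + J = J + H**2)
M(l, D) = l**2 + D*l
S(6, 4)*M(-37, -6) = (6 + 4**2)*(-37*(-6 - 37)) = (6 + 16)*(-37*(-43)) = 22*1591 = 35002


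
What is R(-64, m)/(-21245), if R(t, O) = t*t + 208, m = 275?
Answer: -4304/21245 ≈ -0.20259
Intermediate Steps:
R(t, O) = 208 + t² (R(t, O) = t² + 208 = 208 + t²)
R(-64, m)/(-21245) = (208 + (-64)²)/(-21245) = (208 + 4096)*(-1/21245) = 4304*(-1/21245) = -4304/21245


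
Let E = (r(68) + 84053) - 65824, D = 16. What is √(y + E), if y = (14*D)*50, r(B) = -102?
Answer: √29327 ≈ 171.25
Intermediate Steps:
E = 18127 (E = (-102 + 84053) - 65824 = 83951 - 65824 = 18127)
y = 11200 (y = (14*16)*50 = 224*50 = 11200)
√(y + E) = √(11200 + 18127) = √29327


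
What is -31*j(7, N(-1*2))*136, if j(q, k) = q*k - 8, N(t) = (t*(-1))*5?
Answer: -261392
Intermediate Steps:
N(t) = -5*t (N(t) = -t*5 = -5*t)
j(q, k) = -8 + k*q (j(q, k) = k*q - 8 = -8 + k*q)
-31*j(7, N(-1*2))*136 = -31*(-8 - (-5)*2*7)*136 = -31*(-8 - 5*(-2)*7)*136 = -31*(-8 + 10*7)*136 = -31*(-8 + 70)*136 = -31*62*136 = -1922*136 = -261392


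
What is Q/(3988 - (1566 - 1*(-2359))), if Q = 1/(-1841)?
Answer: -1/115983 ≈ -8.6220e-6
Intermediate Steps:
Q = -1/1841 ≈ -0.00054318
Q/(3988 - (1566 - 1*(-2359))) = -1/(1841*(3988 - (1566 - 1*(-2359)))) = -1/(1841*(3988 - (1566 + 2359))) = -1/(1841*(3988 - 1*3925)) = -1/(1841*(3988 - 3925)) = -1/1841/63 = -1/1841*1/63 = -1/115983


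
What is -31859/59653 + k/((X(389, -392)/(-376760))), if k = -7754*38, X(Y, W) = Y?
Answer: 6622263697437409/23205017 ≈ 2.8538e+8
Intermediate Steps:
k = -294652
-31859/59653 + k/((X(389, -392)/(-376760))) = -31859/59653 - 294652/(389/(-376760)) = -31859*1/59653 - 294652/(389*(-1/376760)) = -31859/59653 - 294652/(-389/376760) = -31859/59653 - 294652*(-376760/389) = -31859/59653 + 111013087520/389 = 6622263697437409/23205017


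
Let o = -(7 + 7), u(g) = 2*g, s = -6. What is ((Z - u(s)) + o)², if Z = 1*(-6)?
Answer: 64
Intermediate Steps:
Z = -6
o = -14 (o = -1*14 = -14)
((Z - u(s)) + o)² = ((-6 - 2*(-6)) - 14)² = ((-6 - 1*(-12)) - 14)² = ((-6 + 12) - 14)² = (6 - 14)² = (-8)² = 64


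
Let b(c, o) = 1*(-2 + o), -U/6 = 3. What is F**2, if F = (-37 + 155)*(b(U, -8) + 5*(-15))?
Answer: 100600900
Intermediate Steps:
U = -18 (U = -6*3 = -18)
b(c, o) = -2 + o
F = -10030 (F = (-37 + 155)*((-2 - 8) + 5*(-15)) = 118*(-10 - 75) = 118*(-85) = -10030)
F**2 = (-10030)**2 = 100600900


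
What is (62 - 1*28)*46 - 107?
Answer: 1457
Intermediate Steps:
(62 - 1*28)*46 - 107 = (62 - 28)*46 - 107 = 34*46 - 107 = 1564 - 107 = 1457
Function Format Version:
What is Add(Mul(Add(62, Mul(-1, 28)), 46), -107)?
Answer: 1457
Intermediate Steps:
Add(Mul(Add(62, Mul(-1, 28)), 46), -107) = Add(Mul(Add(62, -28), 46), -107) = Add(Mul(34, 46), -107) = Add(1564, -107) = 1457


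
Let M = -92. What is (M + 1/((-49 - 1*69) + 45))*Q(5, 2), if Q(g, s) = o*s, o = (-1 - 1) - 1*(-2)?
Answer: 0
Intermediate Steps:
o = 0 (o = -2 + 2 = 0)
Q(g, s) = 0 (Q(g, s) = 0*s = 0)
(M + 1/((-49 - 1*69) + 45))*Q(5, 2) = (-92 + 1/((-49 - 1*69) + 45))*0 = (-92 + 1/((-49 - 69) + 45))*0 = (-92 + 1/(-118 + 45))*0 = (-92 + 1/(-73))*0 = (-92 - 1/73)*0 = -6717/73*0 = 0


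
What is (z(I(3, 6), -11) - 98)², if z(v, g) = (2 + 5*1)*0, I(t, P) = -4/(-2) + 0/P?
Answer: 9604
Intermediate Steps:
I(t, P) = 2 (I(t, P) = -4*(-½) + 0 = 2 + 0 = 2)
z(v, g) = 0 (z(v, g) = (2 + 5)*0 = 7*0 = 0)
(z(I(3, 6), -11) - 98)² = (0 - 98)² = (-98)² = 9604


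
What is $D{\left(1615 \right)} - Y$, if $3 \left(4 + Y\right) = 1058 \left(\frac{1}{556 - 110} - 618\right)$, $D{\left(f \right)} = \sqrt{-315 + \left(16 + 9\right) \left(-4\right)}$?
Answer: $\frac{145809359}{669} + i \sqrt{415} \approx 2.1795 \cdot 10^{5} + 20.372 i$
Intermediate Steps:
$D{\left(f \right)} = i \sqrt{415}$ ($D{\left(f \right)} = \sqrt{-315 + 25 \left(-4\right)} = \sqrt{-315 - 100} = \sqrt{-415} = i \sqrt{415}$)
$Y = - \frac{145809359}{669}$ ($Y = -4 + \frac{1058 \left(\frac{1}{556 - 110} - 618\right)}{3} = -4 + \frac{1058 \left(\frac{1}{446} - 618\right)}{3} = -4 + \frac{1058 \left(- \frac{275627}{446}\right)}{3} = -4 + \frac{1}{3} \left(- \frac{145806683}{223}\right) = -4 - \frac{145806683}{669} = - \frac{145809359}{669} \approx -2.1795 \cdot 10^{5}$)
$D{\left(1615 \right)} - Y = i \sqrt{415} - - \frac{145809359}{669} = i \sqrt{415} + \frac{145809359}{669} = \frac{145809359}{669} + i \sqrt{415}$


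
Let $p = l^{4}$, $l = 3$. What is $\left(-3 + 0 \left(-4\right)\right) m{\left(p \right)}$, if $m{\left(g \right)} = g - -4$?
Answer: $-255$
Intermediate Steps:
$p = 81$ ($p = 3^{4} = 81$)
$m{\left(g \right)} = 4 + g$ ($m{\left(g \right)} = g + 4 = 4 + g$)
$\left(-3 + 0 \left(-4\right)\right) m{\left(p \right)} = \left(-3 + 0 \left(-4\right)\right) \left(4 + 81\right) = \left(-3 + 0\right) 85 = \left(-3\right) 85 = -255$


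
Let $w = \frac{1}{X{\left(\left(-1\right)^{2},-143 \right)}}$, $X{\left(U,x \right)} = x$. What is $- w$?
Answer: $\frac{1}{143} \approx 0.006993$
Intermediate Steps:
$w = - \frac{1}{143}$ ($w = \frac{1}{-143} = - \frac{1}{143} \approx -0.006993$)
$- w = \left(-1\right) \left(- \frac{1}{143}\right) = \frac{1}{143}$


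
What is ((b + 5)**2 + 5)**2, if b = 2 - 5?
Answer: 81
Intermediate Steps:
b = -3
((b + 5)**2 + 5)**2 = ((-3 + 5)**2 + 5)**2 = (2**2 + 5)**2 = (4 + 5)**2 = 9**2 = 81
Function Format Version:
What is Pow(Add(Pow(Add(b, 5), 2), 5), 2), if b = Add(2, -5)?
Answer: 81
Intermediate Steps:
b = -3
Pow(Add(Pow(Add(b, 5), 2), 5), 2) = Pow(Add(Pow(Add(-3, 5), 2), 5), 2) = Pow(Add(Pow(2, 2), 5), 2) = Pow(Add(4, 5), 2) = Pow(9, 2) = 81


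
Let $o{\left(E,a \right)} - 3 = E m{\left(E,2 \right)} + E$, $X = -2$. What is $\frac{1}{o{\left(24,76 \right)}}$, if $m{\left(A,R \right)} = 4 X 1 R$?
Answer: $- \frac{1}{357} \approx -0.0028011$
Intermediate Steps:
$m{\left(A,R \right)} = - 8 R$ ($m{\left(A,R \right)} = 4 \left(\left(-2\right) 1\right) R = 4 \left(-2\right) R = - 8 R$)
$o{\left(E,a \right)} = 3 - 15 E$ ($o{\left(E,a \right)} = 3 + \left(E \left(\left(-8\right) 2\right) + E\right) = 3 + \left(E \left(-16\right) + E\right) = 3 + \left(- 16 E + E\right) = 3 - 15 E$)
$\frac{1}{o{\left(24,76 \right)}} = \frac{1}{3 - 360} = \frac{1}{-357} = - \frac{1}{357}$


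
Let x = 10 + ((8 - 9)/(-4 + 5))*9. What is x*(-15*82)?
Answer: -1230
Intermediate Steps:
x = 1 (x = 10 - 1/1*9 = 10 - 1*1*9 = 10 - 1*9 = 10 - 9 = 1)
x*(-15*82) = 1*(-15*82) = 1*(-1230) = -1230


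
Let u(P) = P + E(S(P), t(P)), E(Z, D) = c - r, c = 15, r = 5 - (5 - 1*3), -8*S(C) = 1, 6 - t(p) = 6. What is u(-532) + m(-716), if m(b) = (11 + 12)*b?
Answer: -16988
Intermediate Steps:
t(p) = 0 (t(p) = 6 - 1*6 = 6 - 6 = 0)
S(C) = -1/8 (S(C) = -1/8*1 = -1/8)
r = 3 (r = 5 - (5 - 3) = 5 - 1*2 = 5 - 2 = 3)
m(b) = 23*b
E(Z, D) = 12 (E(Z, D) = 15 - 1*3 = 15 - 3 = 12)
u(P) = 12 + P (u(P) = P + 12 = 12 + P)
u(-532) + m(-716) = (12 - 532) + 23*(-716) = -520 - 16468 = -16988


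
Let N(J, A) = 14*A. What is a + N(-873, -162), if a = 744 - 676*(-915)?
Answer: 617016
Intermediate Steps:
a = 619284 (a = 744 + 618540 = 619284)
a + N(-873, -162) = 619284 + 14*(-162) = 619284 - 2268 = 617016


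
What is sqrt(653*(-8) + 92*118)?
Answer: 16*sqrt(22) ≈ 75.047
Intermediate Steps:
sqrt(653*(-8) + 92*118) = sqrt(-5224 + 10856) = sqrt(5632) = 16*sqrt(22)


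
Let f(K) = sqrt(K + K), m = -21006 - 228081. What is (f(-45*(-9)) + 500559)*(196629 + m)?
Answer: -26258324022 - 472122*sqrt(10) ≈ -2.6260e+10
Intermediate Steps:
m = -249087
f(K) = sqrt(2)*sqrt(K) (f(K) = sqrt(2*K) = sqrt(2)*sqrt(K))
(f(-45*(-9)) + 500559)*(196629 + m) = (sqrt(2)*sqrt(-45*(-9)) + 500559)*(196629 - 249087) = (sqrt(2)*sqrt(405) + 500559)*(-52458) = (sqrt(2)*(9*sqrt(5)) + 500559)*(-52458) = (9*sqrt(10) + 500559)*(-52458) = (500559 + 9*sqrt(10))*(-52458) = -26258324022 - 472122*sqrt(10)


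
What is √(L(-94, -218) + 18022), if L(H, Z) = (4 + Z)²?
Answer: √63818 ≈ 252.62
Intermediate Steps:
√(L(-94, -218) + 18022) = √((4 - 218)² + 18022) = √((-214)² + 18022) = √(45796 + 18022) = √63818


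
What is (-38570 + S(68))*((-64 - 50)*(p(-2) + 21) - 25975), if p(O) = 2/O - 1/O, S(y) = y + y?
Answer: 1088143408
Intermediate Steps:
S(y) = 2*y
p(O) = 1/O
(-38570 + S(68))*((-64 - 50)*(p(-2) + 21) - 25975) = (-38570 + 2*68)*((-64 - 50)*(1/(-2) + 21) - 25975) = (-38570 + 136)*(-114*(-½ + 21) - 25975) = -38434*(-114*41/2 - 25975) = -38434*(-2337 - 25975) = -38434*(-28312) = 1088143408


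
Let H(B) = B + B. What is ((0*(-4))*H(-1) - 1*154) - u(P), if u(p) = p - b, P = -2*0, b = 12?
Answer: -142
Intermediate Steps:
H(B) = 2*B
P = 0
u(p) = -12 + p (u(p) = p - 1*12 = p - 12 = -12 + p)
((0*(-4))*H(-1) - 1*154) - u(P) = ((0*(-4))*(2*(-1)) - 1*154) - (-12 + 0) = (0*(-2) - 154) - 1*(-12) = (0 - 154) + 12 = -154 + 12 = -142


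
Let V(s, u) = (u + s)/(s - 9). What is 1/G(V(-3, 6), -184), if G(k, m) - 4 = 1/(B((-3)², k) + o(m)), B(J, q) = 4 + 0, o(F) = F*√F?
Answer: 24918084/99672353 - 368*I*√46/99672353 ≈ 0.25 - 2.5041e-5*I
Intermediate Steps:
o(F) = F^(3/2)
B(J, q) = 4
V(s, u) = (s + u)/(-9 + s)
G(k, m) = 4 + 1/(4 + m^(3/2))
1/G(V(-3, 6), -184) = 1/((17 + 4*(-184)^(3/2))/(4 + (-184)^(3/2))) = 1/((17 + 4*(-368*I*√46))/(4 - 368*I*√46)) = 1/((17 - 1472*I*√46)/(4 - 368*I*√46)) = (4 - 368*I*√46)/(17 - 1472*I*√46)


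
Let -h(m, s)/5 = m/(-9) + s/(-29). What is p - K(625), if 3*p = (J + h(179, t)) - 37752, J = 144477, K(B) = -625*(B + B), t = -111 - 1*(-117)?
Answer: 639600200/783 ≈ 8.1686e+5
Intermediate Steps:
t = 6 (t = -111 + 117 = 6)
K(B) = -1250*B
h(m, s) = 5*m/9 + 5*s/29 (h(m, s) = -5*(m/(-9) + s/(-29)) = -5*(m*(-1/9) + s*(-1/29)) = -5*(-m/9 - s/29) = 5*m/9 + 5*s/29)
p = 27881450/783 (p = ((144477 + ((5/9)*179 + (5/29)*6)) - 37752)/3 = ((144477 + (895/9 + 30/29)) - 37752)/3 = ((144477 + 26225/261) - 37752)/3 = (37734722/261 - 37752)/3 = (1/3)*(27881450/261) = 27881450/783 ≈ 35609.)
p - K(625) = 27881450/783 - (-1250)*625 = 27881450/783 - 1*(-781250) = 27881450/783 + 781250 = 639600200/783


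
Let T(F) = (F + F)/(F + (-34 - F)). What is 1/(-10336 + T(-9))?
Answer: -17/175703 ≈ -9.6754e-5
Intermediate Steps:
T(F) = -F/17 (T(F) = (2*F)/(-34) = (2*F)*(-1/34) = -F/17)
1/(-10336 + T(-9)) = 1/(-10336 - 1/17*(-9)) = 1/(-10336 + 9/17) = 1/(-175703/17) = -17/175703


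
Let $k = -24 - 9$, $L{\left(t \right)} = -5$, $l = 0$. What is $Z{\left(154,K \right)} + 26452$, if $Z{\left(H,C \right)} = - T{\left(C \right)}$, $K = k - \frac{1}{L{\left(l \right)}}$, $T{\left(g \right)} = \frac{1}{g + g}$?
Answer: $\frac{8676261}{328} \approx 26452.0$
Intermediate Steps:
$k = -33$
$T{\left(g \right)} = \frac{1}{2 g}$
$K = - \frac{164}{5}$ ($K = -33 - \frac{1}{-5} = -33 - - \frac{1}{5} = -33 + \frac{1}{5} = - \frac{164}{5} \approx -32.8$)
$Z{\left(H,C \right)} = - \frac{1}{2 C}$
$Z{\left(154,K \right)} + 26452 = - \frac{1}{2 \left(- \frac{164}{5}\right)} + 26452 = \left(- \frac{1}{2}\right) \left(- \frac{5}{164}\right) + 26452 = \frac{5}{328} + 26452 = \frac{8676261}{328}$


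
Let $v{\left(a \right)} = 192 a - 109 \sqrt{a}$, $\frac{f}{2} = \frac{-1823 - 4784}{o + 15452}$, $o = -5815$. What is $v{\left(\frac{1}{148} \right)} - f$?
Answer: $\frac{951494}{356569} - \frac{109 \sqrt{37}}{74} \approx -6.2913$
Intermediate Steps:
$f = - \frac{13214}{9637}$ ($f = 2 \frac{-1823 - 4784}{-5815 + 15452} = 2 \left(- \frac{6607}{9637}\right) = - \frac{13214}{9637} \approx -1.3712$)
$v{\left(a \right)} = - 109 \sqrt{a} + 192 a$
$v{\left(\frac{1}{148} \right)} - f = \left(- 109 \sqrt{\frac{1}{148}} + \frac{192}{148}\right) - - \frac{13214}{9637} = \left(- \frac{109}{2 \sqrt{37}} + 192 \cdot \frac{1}{148}\right) + \frac{13214}{9637} = \left(- 109 \frac{\sqrt{37}}{74} + \frac{48}{37}\right) + \frac{13214}{9637} = \left(- \frac{109 \sqrt{37}}{74} + \frac{48}{37}\right) + \frac{13214}{9637} = \left(\frac{48}{37} - \frac{109 \sqrt{37}}{74}\right) + \frac{13214}{9637} = \frac{951494}{356569} - \frac{109 \sqrt{37}}{74}$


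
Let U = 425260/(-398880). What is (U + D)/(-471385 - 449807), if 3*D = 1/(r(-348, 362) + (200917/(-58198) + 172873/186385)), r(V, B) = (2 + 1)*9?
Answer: 1857654904926319/1625872589302326755904 ≈ 1.1426e-6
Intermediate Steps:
r(V, B) = 27 (r(V, B) = 3*9 = 27)
D = 10847234230/796464816057 (D = 1/(3*(27 + (200917/(-58198) + 172873/186385))) = 1/(3*(27 + (200917*(-1/58198) + 172873*(1/186385)))) = 1/(3*(27 + (-200917/58198 + 172873/186385))) = 1/(3*(27 - 27387052191/10847234230)) = 1/(3*(265488272019/10847234230)) = (⅓)*(10847234230/265488272019) = 10847234230/796464816057 ≈ 0.013619)
U = -21263/19944 (U = 425260*(-1/398880) = -21263/19944 ≈ -1.0661)
(U + D)/(-471385 - 449807) = (-21263/19944 + 10847234230/796464816057)/(-471385 - 449807) = -1857654904926319/1764966032382312/(-921192) = -1857654904926319/1764966032382312*(-1/921192) = 1857654904926319/1625872589302326755904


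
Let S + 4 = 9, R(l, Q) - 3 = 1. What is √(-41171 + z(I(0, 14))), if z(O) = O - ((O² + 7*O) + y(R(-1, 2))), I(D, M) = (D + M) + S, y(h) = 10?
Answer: 2*I*√10414 ≈ 204.1*I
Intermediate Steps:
R(l, Q) = 4 (R(l, Q) = 3 + 1 = 4)
S = 5 (S = -4 + 9 = 5)
I(D, M) = 5 + D + M (I(D, M) = (D + M) + 5 = 5 + D + M)
z(O) = -10 - O² - 6*O (z(O) = O - ((O² + 7*O) + 10) = O - (10 + O² + 7*O) = O + (-10 - O² - 7*O) = -10 - O² - 6*O)
√(-41171 + z(I(0, 14))) = √(-41171 + (-10 - (5 + 0 + 14)² - 6*(5 + 0 + 14))) = √(-41171 + (-10 - 1*19² - 6*19)) = √(-41171 + (-10 - 1*361 - 114)) = √(-41171 + (-10 - 361 - 114)) = √(-41171 - 485) = √(-41656) = 2*I*√10414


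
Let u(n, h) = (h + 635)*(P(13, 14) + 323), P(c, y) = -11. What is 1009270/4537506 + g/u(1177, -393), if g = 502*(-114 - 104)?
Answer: -17515107689/14274993876 ≈ -1.2270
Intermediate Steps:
g = -109436 (g = 502*(-218) = -109436)
u(n, h) = 198120 + 312*h (u(n, h) = (h + 635)*(-11 + 323) = (635 + h)*312 = 198120 + 312*h)
1009270/4537506 + g/u(1177, -393) = 1009270/4537506 - 109436/(198120 + 312*(-393)) = 1009270*(1/4537506) - 109436/(198120 - 122616) = 504635/2268753 - 109436/75504 = 504635/2268753 - 109436*1/75504 = 504635/2268753 - 27359/18876 = -17515107689/14274993876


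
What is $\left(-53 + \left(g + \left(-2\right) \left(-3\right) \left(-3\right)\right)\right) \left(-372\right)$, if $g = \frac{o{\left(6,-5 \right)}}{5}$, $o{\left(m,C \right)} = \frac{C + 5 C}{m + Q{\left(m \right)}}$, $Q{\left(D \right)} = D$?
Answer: $26598$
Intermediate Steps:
$o{\left(m,C \right)} = \frac{3 C}{m}$ ($o{\left(m,C \right)} = \frac{C + 5 C}{m + m} = \frac{6 C}{2 m} = 6 C \frac{1}{2 m} = \frac{3 C}{m}$)
$g = - \frac{1}{2}$ ($g = \frac{3 \left(-5\right) \frac{1}{6}}{5} = 3 \left(-5\right) \frac{1}{6} \cdot \frac{1}{5} = \left(- \frac{5}{2}\right) \frac{1}{5} = - \frac{1}{2} \approx -0.5$)
$\left(-53 + \left(g + \left(-2\right) \left(-3\right) \left(-3\right)\right)\right) \left(-372\right) = \left(-53 + \left(- \frac{1}{2} + \left(-2\right) \left(-3\right) \left(-3\right)\right)\right) \left(-372\right) = \left(-53 + \left(- \frac{1}{2} + 6 \left(-3\right)\right)\right) \left(-372\right) = \left(-53 - \frac{37}{2}\right) \left(-372\right) = \left(- \frac{143}{2}\right) \left(-372\right) = 26598$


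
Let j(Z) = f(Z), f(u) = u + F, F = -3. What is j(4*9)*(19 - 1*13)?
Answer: 198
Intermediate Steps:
f(u) = -3 + u (f(u) = u - 3 = -3 + u)
j(Z) = -3 + Z
j(4*9)*(19 - 1*13) = (-3 + 4*9)*(19 - 1*13) = (-3 + 36)*(19 - 13) = 33*6 = 198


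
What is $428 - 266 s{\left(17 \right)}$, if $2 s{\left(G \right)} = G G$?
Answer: $-38009$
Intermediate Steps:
$s{\left(G \right)} = \frac{G^{2}}{2}$ ($s{\left(G \right)} = \frac{G G}{2} = \frac{G^{2}}{2}$)
$428 - 266 s{\left(17 \right)} = 428 - 266 \frac{17^{2}}{2} = 428 - 266 \cdot \frac{1}{2} \cdot 289 = 428 - 38437 = -38009$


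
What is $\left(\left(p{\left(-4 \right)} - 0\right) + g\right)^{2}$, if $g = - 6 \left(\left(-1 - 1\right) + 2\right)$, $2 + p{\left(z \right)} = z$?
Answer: $36$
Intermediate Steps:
$p{\left(z \right)} = -2 + z$
$g = 0$ ($g = - 6 \left(-2 + 2\right) = \left(-6\right) 0 = 0$)
$\left(\left(p{\left(-4 \right)} - 0\right) + g\right)^{2} = \left(\left(\left(-2 - 4\right) - 0\right) + 0\right)^{2} = \left(\left(-6 + 0\right) + 0\right)^{2} = \left(-6 + 0\right)^{2} = \left(-6\right)^{2} = 36$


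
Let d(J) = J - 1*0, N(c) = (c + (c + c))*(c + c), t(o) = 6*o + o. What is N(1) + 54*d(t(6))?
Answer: 2274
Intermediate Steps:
t(o) = 7*o
N(c) = 6*c**2 (N(c) = (c + 2*c)*(2*c) = (3*c)*(2*c) = 6*c**2)
d(J) = J (d(J) = J + 0 = J)
N(1) + 54*d(t(6)) = 6*1**2 + 54*(7*6) = 6*1 + 54*42 = 6 + 2268 = 2274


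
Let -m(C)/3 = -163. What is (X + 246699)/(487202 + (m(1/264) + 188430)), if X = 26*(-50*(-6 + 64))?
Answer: 171299/676121 ≈ 0.25336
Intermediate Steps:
m(C) = 489 (m(C) = -3*(-163) = 489)
X = -75400 (X = 26*(-50*58) = 26*(-2900) = -75400)
(X + 246699)/(487202 + (m(1/264) + 188430)) = (-75400 + 246699)/(487202 + (489 + 188430)) = 171299/(487202 + 188919) = 171299/676121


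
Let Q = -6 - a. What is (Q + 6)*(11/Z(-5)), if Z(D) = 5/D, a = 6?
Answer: 66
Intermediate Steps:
Q = -12 (Q = -6 - 1*6 = -6 - 6 = -12)
(Q + 6)*(11/Z(-5)) = (-12 + 6)*(11/((5/(-5)))) = -66/(5*(-⅕)) = -66/(-1) = -66*(-1) = -6*(-11) = 66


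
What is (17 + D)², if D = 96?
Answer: 12769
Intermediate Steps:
(17 + D)² = (17 + 96)² = 113² = 12769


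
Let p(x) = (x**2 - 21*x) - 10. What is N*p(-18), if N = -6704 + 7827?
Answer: 777116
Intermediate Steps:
N = 1123
p(x) = -10 + x**2 - 21*x
N*p(-18) = 1123*(-10 + (-18)**2 - 21*(-18)) = 1123*(-10 + 324 + 378) = 1123*692 = 777116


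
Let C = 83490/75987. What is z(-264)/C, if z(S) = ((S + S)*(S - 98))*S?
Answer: -5281400448/115 ≈ -4.5925e+7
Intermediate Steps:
C = 27830/25329 (C = 83490*(1/75987) = 27830/25329 ≈ 1.0987)
z(S) = 2*S²*(-98 + S) (z(S) = ((2*S)*(-98 + S))*S = (2*S*(-98 + S))*S = 2*S²*(-98 + S))
z(-264)/C = (2*(-264)²*(-98 - 264))/(27830/25329) = (2*69696*(-362))*(25329/27830) = -50459904*25329/27830 = -5281400448/115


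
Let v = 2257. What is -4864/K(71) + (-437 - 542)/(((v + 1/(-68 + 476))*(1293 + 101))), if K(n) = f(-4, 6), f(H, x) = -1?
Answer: 183640974620/37755137 ≈ 4864.0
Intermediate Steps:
K(n) = -1
-4864/K(71) + (-437 - 542)/(((v + 1/(-68 + 476))*(1293 + 101))) = -4864/(-1) + (-437 - 542)/(((2257 + 1/(-68 + 476))*(1293 + 101))) = -4864*(-1) - 979*1/(1394*(2257 + 1/408)) = 4864 - 979*1/(1394*(2257 + 1/408)) = 4864 - 979/((920857/408)*1394) = 4864 - 979/37755137/12 = 4864 - 979*12/37755137 = 4864 - 11748/37755137 = 183640974620/37755137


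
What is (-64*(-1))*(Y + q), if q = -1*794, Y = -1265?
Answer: -131776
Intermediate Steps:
q = -794
(-64*(-1))*(Y + q) = (-64*(-1))*(-1265 - 794) = 64*(-2059) = -131776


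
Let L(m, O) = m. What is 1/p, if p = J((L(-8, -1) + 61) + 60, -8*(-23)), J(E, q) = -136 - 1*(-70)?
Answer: -1/66 ≈ -0.015152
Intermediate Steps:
J(E, q) = -66 (J(E, q) = -136 + 70 = -66)
p = -66
1/p = 1/(-66) = -1/66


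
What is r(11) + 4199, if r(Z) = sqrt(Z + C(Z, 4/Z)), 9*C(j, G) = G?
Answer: 4199 + sqrt(12023)/33 ≈ 4202.3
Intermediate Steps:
C(j, G) = G/9
r(Z) = sqrt(Z + 4/(9*Z)) (r(Z) = sqrt(Z + (4/Z)/9) = sqrt(Z + 4/(9*Z)))
r(11) + 4199 = sqrt(4/11 + 9*11)/3 + 4199 = sqrt(4*(1/11) + 99)/3 + 4199 = sqrt(4/11 + 99)/3 + 4199 = sqrt(1093/11)/3 + 4199 = (sqrt(12023)/11)/3 + 4199 = sqrt(12023)/33 + 4199 = 4199 + sqrt(12023)/33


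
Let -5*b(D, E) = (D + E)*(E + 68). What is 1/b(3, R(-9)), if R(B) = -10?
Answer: 5/406 ≈ 0.012315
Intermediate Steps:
b(D, E) = -(68 + E)*(D + E)/5 (b(D, E) = -(D + E)*(E + 68)/5 = -(D + E)*(68 + E)/5 = -(68 + E)*(D + E)/5)
1/b(3, R(-9)) = 1/(-68/5*3 - 68/5*(-10) - ⅕*(-10)² - ⅕*3*(-10)) = 1/(-204/5 + 136 - ⅕*100 + 6) = 1/(-204/5 + 136 - 20 + 6) = 1/(406/5) = 5/406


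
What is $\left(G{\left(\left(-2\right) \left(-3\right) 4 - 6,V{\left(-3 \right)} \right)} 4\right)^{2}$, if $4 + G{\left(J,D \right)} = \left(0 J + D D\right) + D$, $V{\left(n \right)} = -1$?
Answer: $256$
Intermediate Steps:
$G{\left(J,D \right)} = -4 + D + D^{2}$ ($G{\left(J,D \right)} = -4 + \left(\left(0 J + D D\right) + D\right) = -4 + \left(\left(0 + D^{2}\right) + D\right) = -4 + \left(D^{2} + D\right) = -4 + \left(D + D^{2}\right) = -4 + D + D^{2}$)
$\left(G{\left(\left(-2\right) \left(-3\right) 4 - 6,V{\left(-3 \right)} \right)} 4\right)^{2} = \left(\left(-4 - 1 + \left(-1\right)^{2}\right) 4\right)^{2} = \left(\left(-4 - 1 + 1\right) 4\right)^{2} = \left(\left(-4\right) 4\right)^{2} = \left(-16\right)^{2} = 256$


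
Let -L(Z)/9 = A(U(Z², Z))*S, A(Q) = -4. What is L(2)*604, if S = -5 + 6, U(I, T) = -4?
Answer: 21744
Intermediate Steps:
S = 1
L(Z) = 36 (L(Z) = -(-36) = -9*(-4) = 36)
L(2)*604 = 36*604 = 21744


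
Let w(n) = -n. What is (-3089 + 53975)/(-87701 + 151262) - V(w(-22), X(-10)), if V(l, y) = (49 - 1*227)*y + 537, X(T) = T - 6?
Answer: -71701033/21187 ≈ -3384.2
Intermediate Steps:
X(T) = -6 + T
V(l, y) = 537 - 178*y (V(l, y) = (49 - 227)*y + 537 = -178*y + 537 = 537 - 178*y)
(-3089 + 53975)/(-87701 + 151262) - V(w(-22), X(-10)) = (-3089 + 53975)/(-87701 + 151262) - (537 - 178*(-6 - 10)) = 50886/63561 - (537 - 178*(-16)) = 50886*(1/63561) - (537 + 2848) = 16962/21187 - 1*3385 = 16962/21187 - 3385 = -71701033/21187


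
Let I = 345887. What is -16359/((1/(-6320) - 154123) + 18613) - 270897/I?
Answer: -196241606344737/296225651724287 ≈ -0.66247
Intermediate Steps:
-16359/((1/(-6320) - 154123) + 18613) - 270897/I = -16359/((1/(-6320) - 154123) + 18613) - 270897/345887 = -16359/((-1/6320 - 154123) + 18613) - 270897*1/345887 = -16359/(-974057361/6320 + 18613) - 270897/345887 = -16359/(-856423201/6320) - 270897/345887 = -16359*(-6320/856423201) - 270897/345887 = 103388880/856423201 - 270897/345887 = -196241606344737/296225651724287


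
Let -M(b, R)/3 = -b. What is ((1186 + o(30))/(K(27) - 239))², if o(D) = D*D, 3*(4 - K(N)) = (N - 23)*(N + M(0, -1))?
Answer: 4351396/73441 ≈ 59.250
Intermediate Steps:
M(b, R) = 3*b (M(b, R) = -(-3)*b = 3*b)
K(N) = 4 - N*(-23 + N)/3 (K(N) = 4 - (N - 23)*(N + 3*0)/3 = 4 - (-23 + N)*(N + 0)/3 = 4 - (-23 + N)*N/3 = 4 - N*(-23 + N)/3)
o(D) = D²
((1186 + o(30))/(K(27) - 239))² = ((1186 + 30²)/((4 - ⅓*27² + (23/3)*27) - 239))² = ((1186 + 900)/((4 - ⅓*729 + 207) - 239))² = (2086/((4 - 243 + 207) - 239))² = (2086/(-32 - 239))² = (2086/(-271))² = (2086*(-1/271))² = (-2086/271)² = 4351396/73441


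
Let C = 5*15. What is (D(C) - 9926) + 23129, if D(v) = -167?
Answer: 13036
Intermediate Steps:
C = 75
(D(C) - 9926) + 23129 = (-167 - 9926) + 23129 = -10093 + 23129 = 13036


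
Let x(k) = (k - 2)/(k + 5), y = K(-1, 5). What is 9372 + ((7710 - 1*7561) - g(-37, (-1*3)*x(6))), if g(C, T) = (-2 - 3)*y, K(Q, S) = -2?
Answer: 9511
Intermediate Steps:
y = -2
x(k) = (-2 + k)/(5 + k)
g(C, T) = 10 (g(C, T) = (-2 - 3)*(-2) = -5*(-2) = 10)
9372 + ((7710 - 1*7561) - g(-37, (-1*3)*x(6))) = 9372 + ((7710 - 1*7561) - 1*10) = 9372 + ((7710 - 7561) - 10) = 9372 + (149 - 10) = 9372 + 139 = 9511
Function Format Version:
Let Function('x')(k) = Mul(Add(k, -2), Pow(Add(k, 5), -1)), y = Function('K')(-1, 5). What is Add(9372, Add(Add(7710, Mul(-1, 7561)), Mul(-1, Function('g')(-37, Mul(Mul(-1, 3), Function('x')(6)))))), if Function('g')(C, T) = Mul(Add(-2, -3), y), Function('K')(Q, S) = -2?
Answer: 9511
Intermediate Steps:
y = -2
Function('x')(k) = Mul(Pow(Add(5, k), -1), Add(-2, k)) (Function('x')(k) = Mul(Add(-2, k), Pow(Add(5, k), -1)) = Mul(Pow(Add(5, k), -1), Add(-2, k)))
Function('g')(C, T) = 10 (Function('g')(C, T) = Mul(Add(-2, -3), -2) = Mul(-5, -2) = 10)
Add(9372, Add(Add(7710, Mul(-1, 7561)), Mul(-1, Function('g')(-37, Mul(Mul(-1, 3), Function('x')(6)))))) = Add(9372, Add(Add(7710, Mul(-1, 7561)), Mul(-1, 10))) = Add(9372, Add(Add(7710, -7561), -10)) = Add(9372, Add(149, -10)) = Add(9372, 139) = 9511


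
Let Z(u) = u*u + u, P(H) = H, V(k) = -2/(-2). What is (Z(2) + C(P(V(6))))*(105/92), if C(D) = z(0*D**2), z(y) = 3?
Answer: 945/92 ≈ 10.272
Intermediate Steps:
V(k) = 1 (V(k) = -2*(-1/2) = 1)
C(D) = 3
Z(u) = u + u**2 (Z(u) = u**2 + u = u + u**2)
(Z(2) + C(P(V(6))))*(105/92) = (2*(1 + 2) + 3)*(105/92) = (2*3 + 3)*(105*(1/92)) = (6 + 3)*(105/92) = 9*(105/92) = 945/92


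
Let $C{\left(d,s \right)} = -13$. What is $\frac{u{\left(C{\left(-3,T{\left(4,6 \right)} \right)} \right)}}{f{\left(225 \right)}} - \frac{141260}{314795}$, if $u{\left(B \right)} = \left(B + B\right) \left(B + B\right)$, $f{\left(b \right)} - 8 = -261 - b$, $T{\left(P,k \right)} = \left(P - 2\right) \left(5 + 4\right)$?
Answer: $- \frac{28032370}{15047201} \approx -1.863$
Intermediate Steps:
$T{\left(P,k \right)} = -18 + 9 P$ ($T{\left(P,k \right)} = \left(-2 + P\right) 9 = -18 + 9 P$)
$f{\left(b \right)} = -253 - b$ ($f{\left(b \right)} = 8 - \left(261 + b\right) = -253 - b$)
$u{\left(B \right)} = 4 B^{2}$ ($u{\left(B \right)} = 2 B 2 B = 4 B^{2}$)
$\frac{u{\left(C{\left(-3,T{\left(4,6 \right)} \right)} \right)}}{f{\left(225 \right)}} - \frac{141260}{314795} = \frac{4 \left(-13\right)^{2}}{-253 - 225} - \frac{141260}{314795} = \frac{4 \cdot 169}{-253 - 225} - \frac{28252}{62959} = \frac{676}{-478} - \frac{28252}{62959} = 676 \left(- \frac{1}{478}\right) - \frac{28252}{62959} = - \frac{338}{239} - \frac{28252}{62959} = - \frac{28032370}{15047201}$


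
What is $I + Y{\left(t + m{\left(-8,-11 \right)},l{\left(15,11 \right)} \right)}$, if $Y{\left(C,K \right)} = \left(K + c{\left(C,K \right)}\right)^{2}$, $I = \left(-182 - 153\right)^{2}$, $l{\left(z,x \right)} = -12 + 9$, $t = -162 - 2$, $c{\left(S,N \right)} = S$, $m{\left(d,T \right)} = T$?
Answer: $143909$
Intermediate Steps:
$t = -164$
$l{\left(z,x \right)} = -3$
$I = 112225$ ($I = \left(-335\right)^{2} = 112225$)
$Y{\left(C,K \right)} = \left(C + K\right)^{2}$ ($Y{\left(C,K \right)} = \left(K + C\right)^{2} = \left(C + K\right)^{2}$)
$I + Y{\left(t + m{\left(-8,-11 \right)},l{\left(15,11 \right)} \right)} = 112225 + \left(\left(-164 - 11\right) - 3\right)^{2} = 112225 + \left(-175 - 3\right)^{2} = 112225 + \left(-178\right)^{2} = 112225 + 31684 = 143909$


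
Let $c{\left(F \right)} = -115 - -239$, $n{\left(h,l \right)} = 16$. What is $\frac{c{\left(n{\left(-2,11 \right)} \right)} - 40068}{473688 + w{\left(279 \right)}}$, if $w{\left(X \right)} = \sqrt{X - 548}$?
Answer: $- \frac{18920993472}{224380321613} + \frac{39944 i \sqrt{269}}{224380321613} \approx -0.084326 + 2.9197 \cdot 10^{-6} i$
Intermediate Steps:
$w{\left(X \right)} = \sqrt{-548 + X}$
$c{\left(F \right)} = 124$ ($c{\left(F \right)} = -115 + 239 = 124$)
$\frac{c{\left(n{\left(-2,11 \right)} \right)} - 40068}{473688 + w{\left(279 \right)}} = \frac{124 - 40068}{473688 + \sqrt{-548 + 279}} = - \frac{39944}{473688 + \sqrt{-269}} = - \frac{39944}{473688 + i \sqrt{269}}$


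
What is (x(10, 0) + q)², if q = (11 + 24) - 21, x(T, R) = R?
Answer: 196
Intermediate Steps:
q = 14 (q = 35 - 21 = 14)
(x(10, 0) + q)² = (0 + 14)² = 14² = 196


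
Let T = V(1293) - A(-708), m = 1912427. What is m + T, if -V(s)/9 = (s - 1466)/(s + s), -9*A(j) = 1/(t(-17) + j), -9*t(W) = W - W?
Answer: 5252161120867/2746332 ≈ 1.9124e+6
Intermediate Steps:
t(W) = 0 (t(W) = -(W - W)/9 = -⅑*0 = 0)
A(j) = -1/(9*j) (A(j) = -1/(9*(0 + j)) = -1/(9*j))
V(s) = -9*(-1466 + s)/(2*s) (V(s) = -9*(s - 1466)/(s + s) = -9*(-1466 + s)/(2*s))
T = 1653103/2746332 (T = (-9/2 + 6597/1293) - (-1)/(9*(-708)) = (-9/2 + 6597*(1/1293)) - (-1)*(-1)/(9*708) = (-9/2 + 2199/431) - 1*1/6372 = 519/862 - 1/6372 = 1653103/2746332 ≈ 0.60193)
m + T = 1912427 + 1653103/2746332 = 5252161120867/2746332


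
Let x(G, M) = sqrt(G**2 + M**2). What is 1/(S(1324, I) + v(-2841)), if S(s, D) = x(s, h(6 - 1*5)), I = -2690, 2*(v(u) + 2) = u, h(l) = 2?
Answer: -1138/216421 - 8*sqrt(438245)/1082105 ≈ -0.010152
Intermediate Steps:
v(u) = -2 + u/2
S(s, D) = sqrt(4 + s**2) (S(s, D) = sqrt(s**2 + 2**2) = sqrt(s**2 + 4) = sqrt(4 + s**2))
1/(S(1324, I) + v(-2841)) = 1/(sqrt(4 + 1324**2) + (-2 + (1/2)*(-2841))) = 1/(sqrt(4 + 1752976) + (-2 - 2841/2)) = 1/(sqrt(1752980) - 2845/2) = 1/(2*sqrt(438245) - 2845/2) = 1/(-2845/2 + 2*sqrt(438245))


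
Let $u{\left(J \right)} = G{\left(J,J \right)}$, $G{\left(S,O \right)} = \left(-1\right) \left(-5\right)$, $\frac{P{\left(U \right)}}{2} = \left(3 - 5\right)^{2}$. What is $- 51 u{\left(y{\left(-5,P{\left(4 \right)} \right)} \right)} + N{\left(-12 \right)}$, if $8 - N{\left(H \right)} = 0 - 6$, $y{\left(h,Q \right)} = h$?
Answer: $-241$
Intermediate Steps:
$P{\left(U \right)} = 8$ ($P{\left(U \right)} = 2 \left(3 - 5\right)^{2} = 2 \left(-2\right)^{2} = 2 \cdot 4 = 8$)
$G{\left(S,O \right)} = 5$
$u{\left(J \right)} = 5$
$N{\left(H \right)} = 14$ ($N{\left(H \right)} = 8 - \left(0 - 6\right) = 8 - -6 = 8 + 6 = 14$)
$- 51 u{\left(y{\left(-5,P{\left(4 \right)} \right)} \right)} + N{\left(-12 \right)} = \left(-51\right) 5 + 14 = -255 + 14 = -241$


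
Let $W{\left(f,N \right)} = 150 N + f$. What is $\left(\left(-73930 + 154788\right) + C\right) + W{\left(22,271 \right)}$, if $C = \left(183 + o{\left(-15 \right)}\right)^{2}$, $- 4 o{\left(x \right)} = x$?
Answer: $\frac{2502489}{16} \approx 1.5641 \cdot 10^{5}$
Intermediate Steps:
$o{\left(x \right)} = - \frac{x}{4}$
$W{\left(f,N \right)} = f + 150 N$
$C = \frac{558009}{16}$ ($C = \left(183 - - \frac{15}{4}\right)^{2} = \left(183 + \frac{15}{4}\right)^{2} = \left(\frac{747}{4}\right)^{2} = \frac{558009}{16} \approx 34876.0$)
$\left(\left(-73930 + 154788\right) + C\right) + W{\left(22,271 \right)} = \left(\left(-73930 + 154788\right) + \frac{558009}{16}\right) + \left(22 + 150 \cdot 271\right) = \left(80858 + \frac{558009}{16}\right) + \left(22 + 40650\right) = \frac{1851737}{16} + 40672 = \frac{2502489}{16}$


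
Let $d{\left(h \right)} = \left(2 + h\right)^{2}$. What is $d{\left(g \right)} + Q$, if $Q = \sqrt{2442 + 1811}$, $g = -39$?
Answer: $1369 + \sqrt{4253} \approx 1434.2$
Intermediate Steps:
$Q = \sqrt{4253} \approx 65.215$
$d{\left(g \right)} + Q = \left(2 - 39\right)^{2} + \sqrt{4253} = \left(-37\right)^{2} + \sqrt{4253} = 1369 + \sqrt{4253}$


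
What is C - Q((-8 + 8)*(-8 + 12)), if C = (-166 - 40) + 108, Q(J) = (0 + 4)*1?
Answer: -102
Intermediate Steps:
Q(J) = 4 (Q(J) = 4*1 = 4)
C = -98 (C = -206 + 108 = -98)
C - Q((-8 + 8)*(-8 + 12)) = -98 - 1*4 = -98 - 4 = -102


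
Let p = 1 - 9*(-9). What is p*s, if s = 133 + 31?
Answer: 13448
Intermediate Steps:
p = 82 (p = 1 + 81 = 82)
s = 164
p*s = 82*164 = 13448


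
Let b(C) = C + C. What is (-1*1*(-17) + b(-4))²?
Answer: 81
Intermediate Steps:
b(C) = 2*C
(-1*1*(-17) + b(-4))² = (-1*1*(-17) + 2*(-4))² = (-1*(-17) - 8)² = (17 - 8)² = 9² = 81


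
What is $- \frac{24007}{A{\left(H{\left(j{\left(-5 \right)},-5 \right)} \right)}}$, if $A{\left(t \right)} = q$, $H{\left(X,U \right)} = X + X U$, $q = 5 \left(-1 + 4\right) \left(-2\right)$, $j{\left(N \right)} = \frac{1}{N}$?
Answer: $\frac{24007}{30} \approx 800.23$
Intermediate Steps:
$q = -30$ ($q = 5 \cdot 3 \left(-2\right) = 15 \left(-2\right) = -30$)
$H{\left(X,U \right)} = X + U X$
$A{\left(t \right)} = -30$
$- \frac{24007}{A{\left(H{\left(j{\left(-5 \right)},-5 \right)} \right)}} = - \frac{24007}{-30} = \left(-24007\right) \left(- \frac{1}{30}\right) = \frac{24007}{30}$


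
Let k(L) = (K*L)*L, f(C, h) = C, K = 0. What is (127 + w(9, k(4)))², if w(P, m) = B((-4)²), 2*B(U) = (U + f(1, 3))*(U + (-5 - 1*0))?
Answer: 194481/4 ≈ 48620.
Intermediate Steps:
k(L) = 0 (k(L) = (0*L)*L = 0*L = 0)
B(U) = (1 + U)*(-5 + U)/2 (B(U) = ((U + 1)*(U + (-5 - 1*0)))/2 = ((1 + U)*(U + (-5 + 0)))/2 = ((1 + U)*(U - 5))/2 = ((1 + U)*(-5 + U))/2 = (1 + U)*(-5 + U)/2)
w(P, m) = 187/2 (w(P, m) = -5/2 + ((-4)²)²/2 - 2*(-4)² = -5/2 + (½)*16² - 2*16 = -5/2 + (½)*256 - 32 = -5/2 + 128 - 32 = 187/2)
(127 + w(9, k(4)))² = (127 + 187/2)² = (441/2)² = 194481/4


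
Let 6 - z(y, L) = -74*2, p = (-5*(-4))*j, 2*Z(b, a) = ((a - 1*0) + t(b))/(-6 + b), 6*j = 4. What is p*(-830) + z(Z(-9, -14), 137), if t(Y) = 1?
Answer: -32738/3 ≈ -10913.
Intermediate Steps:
j = ⅔ (j = (⅙)*4 = ⅔ ≈ 0.66667)
Z(b, a) = (1 + a)/(2*(-6 + b)) (Z(b, a) = (((a - 1*0) + 1)/(-6 + b))/2 = (((a + 0) + 1)/(-6 + b))/2 = ((a + 1)/(-6 + b))/2 = ((1 + a)/(-6 + b))/2 = (1 + a)/(2*(-6 + b)))
p = 40/3 (p = -5*(-4)*(⅔) = 20*(⅔) = 40/3 ≈ 13.333)
z(y, L) = 154 (z(y, L) = 6 - (-74)*2 = 6 - 1*(-148) = 6 + 148 = 154)
p*(-830) + z(Z(-9, -14), 137) = (40/3)*(-830) + 154 = -33200/3 + 154 = -32738/3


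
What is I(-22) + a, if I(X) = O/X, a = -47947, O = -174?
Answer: -527330/11 ≈ -47939.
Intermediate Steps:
I(X) = -174/X
I(-22) + a = -174/(-22) - 47947 = -174*(-1/22) - 47947 = 87/11 - 47947 = -527330/11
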